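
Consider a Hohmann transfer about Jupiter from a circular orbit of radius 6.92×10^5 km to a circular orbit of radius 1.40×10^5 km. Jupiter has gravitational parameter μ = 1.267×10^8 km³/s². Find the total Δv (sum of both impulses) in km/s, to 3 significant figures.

Δv = 14.4 km/s

Transfer-ellipse semi-major axis a_t = (r₁ + r₂)/2 = (6.920×10^5 + 1.400×10^5)/2 = 4.160×10^5 km.
Circular speed at r₁: v₁ = √(μ/r₁) = √(1.267×10^8/6.920×10^5) = 13.531 km/s.
Transfer-orbit speed at r₁ (vis-viva): v_a = √[μ(2/r₁ − 1/a_t)] = 7.8497 km/s.
First burn Δv₁ = |v_a − v₁| = 5.681 km/s.
Circular speed at r₂: v₂ = √(μ/r₂) = 30.083 km/s.
Transfer-orbit speed at r₂: v_p = √[μ(2/r₂ − 1/a_t)] = 38.800 km/s.
Second burn Δv₂ = |v₂ − v_p| = 8.717 km/s.
Total Δv = Δv₁ + Δv₂ = 14.40 km/s.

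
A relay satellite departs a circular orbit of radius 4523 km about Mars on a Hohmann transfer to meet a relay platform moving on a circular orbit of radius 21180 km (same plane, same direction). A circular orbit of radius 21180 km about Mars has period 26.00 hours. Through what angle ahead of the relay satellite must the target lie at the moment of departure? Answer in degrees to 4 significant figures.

φ = 94.92°

From Kepler's third law T² = 4π²r³/μ at r = 21180 km, T = 26.00 hours = 26.00 × 3600 s = 93600 s: μ = 4π²r³/T² = 42814.0 km³/s².
The Hohmann ellipse has a_t = (r₁ + r₂)/2 = 12851.5 km.
Transfer time t = π√(a_t³/μ) = 22120 s.
The target's mean motion on its circular orbit is ω₂ = √(μ/r₂³) = 6.713×10^-5 rad/s.
Angle swept by the target during transfer: ω₂·t = 1.485 rad = 85.08°.
Arrival is 180° from departure on the ellipse, so φ = 180° − 85.08° = 94.92°.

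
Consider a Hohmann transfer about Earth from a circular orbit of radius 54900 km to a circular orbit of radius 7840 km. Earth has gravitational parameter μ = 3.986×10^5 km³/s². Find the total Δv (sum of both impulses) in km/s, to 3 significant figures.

The Hohmann ellipse has a_t = (r₁ + r₂)/2 = 31370 km.
Circular speed at r₁: v₁ = √(μ/r₁) = √(3.986×10^5/54900) = 2.6945 km/s.
Transfer-orbit speed at r₁ (v² = μ(2/r − 1/a)): v_a = √[μ(2/r₁ − 1/a_t)] = 1.3470 km/s.
First burn Δv₁ = |v_a − v₁| = 1.3475 km/s.
At r₂, v₂ = √(μ/r₂) = 7.13035 km/s.
Transfer-orbit speed at r₂: v_p = √[μ(2/r₂ − 1/a_t)] = 9.43278 km/s.
Second burn Δv₂ = |v₂ − v_p| = 2.3024 km/s.
Total Δv = Δv₁ + Δv₂ = 3.650 km/s.

Δv = 3.65 km/s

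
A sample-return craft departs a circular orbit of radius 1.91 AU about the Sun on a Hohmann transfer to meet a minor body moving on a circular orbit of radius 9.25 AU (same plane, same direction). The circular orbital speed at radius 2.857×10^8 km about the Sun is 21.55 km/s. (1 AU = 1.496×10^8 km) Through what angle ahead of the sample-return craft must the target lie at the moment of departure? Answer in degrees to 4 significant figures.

φ = 95.66°

From the circular-orbit relation v² = μ/r at r = 2.857×10^8 km: μ = v²r = (21.55)² × 2.857×10^8 = 1.32680×10^11 km³/s².
In km: r₁ = 1.91 × 1.496×10^8 = 2.85736×10^8 km; r₂ = 9.25 × 1.496×10^8 = 1.3838×10^9 km.
Transfer-ellipse semi-major axis a_t = (r₁ + r₂)/2 = (2.85736×10^8 + 1.3838×10^9)/2 = 8.34768×10^8 km.
The half-period of the transfer ellipse is t = π√(a_t³/μ) = 2.080×10^8 s.
Target angular speed ω₂ = √(μ/r₂³) = 7.076×10^-9 rad/s.
Angle swept by the target during transfer: ω₂·t = 1.472 rad = 84.34°.
The sample-return craft traverses 180° on the transfer ellipse, so the target must lead by 180° − 84.34° = 95.66°.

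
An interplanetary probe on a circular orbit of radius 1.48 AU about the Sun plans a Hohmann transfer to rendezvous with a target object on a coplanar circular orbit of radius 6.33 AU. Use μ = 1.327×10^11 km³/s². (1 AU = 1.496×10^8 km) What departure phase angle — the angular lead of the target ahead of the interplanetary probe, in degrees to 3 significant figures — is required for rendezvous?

In km: r₁ = 1.48 × 1.496×10^8 = 2.21408×10^8 km; r₂ = 6.33 × 1.496×10^8 = 9.46968×10^8 km.
Transfer-ellipse semi-major axis a_t = (r₁ + r₂)/2 = (2.21408×10^8 + 9.46968×10^8)/2 = 5.84188×10^8 km.
Transfer time t = π√(a_t³/μ) = 1.2177×10^8 s.
The target's mean motion on its circular orbit is ω₂ = √(μ/r₂³) = 1.2501×10^-8 rad/s.
Angle swept by the target during transfer: ω₂·t = 1.5222 rad = 87.22°.
Arrival is 180° from departure on the ellipse, so φ = 180° − 87.22° = 92.8°.

φ = 92.8°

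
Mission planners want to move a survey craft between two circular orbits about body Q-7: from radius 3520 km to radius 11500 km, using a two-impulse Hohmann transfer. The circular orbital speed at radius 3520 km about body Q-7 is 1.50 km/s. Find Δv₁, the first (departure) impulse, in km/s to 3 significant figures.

From the circular-orbit relation v² = μ/r at r = 3520 km: μ = v²r = (1.50)² × 3520 = 7920.00 km³/s².
Transfer-ellipse semi-major axis a_t = (r₁ + r₂)/2 = (3520 + 11500)/2 = 7510 km.
On the circular orbit at r = 3520 km, v_c = √(μ/r) = 1.5000 km/s.
Transfer-orbit speed at the same r (vis-viva, a = a_t): v_t = √[μ(2/r − 1/a_t)] = 1.8562 km/s.
Δv₁ = |v_t − v_c| = |1.8562 − 1.5000| = 0.3562 km/s.

Δv₁ = 0.356 km/s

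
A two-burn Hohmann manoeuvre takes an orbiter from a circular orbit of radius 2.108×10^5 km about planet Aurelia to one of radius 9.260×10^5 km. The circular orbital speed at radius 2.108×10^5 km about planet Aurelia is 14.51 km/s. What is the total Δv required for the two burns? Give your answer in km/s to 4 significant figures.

Δv = 6.717 km/s

From the circular-orbit relation v² = μ/r at r = 2.108×10^5 km: μ = v²r = (14.51)² × 2.108×10^5 = 4.43819×10^7 km³/s².
Semi-major axis of the transfer orbit: a_t = (2.108×10^5 + 9.260×10^5)/2 = 5.684×10^5 km.
Circular speed at r₁: v₁ = √(μ/r₁) = √(4.43819×10^7/2.108×10^5) = 14.51 km/s.
On the transfer ellipse at r₁, vis-viva equation gives v_p = √[μ(2/r₁ − 1/a_t)] = 18.52 km/s.
First burn Δv₁ = |v_p − v₁| = 4.010 km/s.
Circular speed at r₂: v₂ = √(μ/r₂) = 6.923 km/s.
Transfer-orbit speed at r₂: v_a = √[μ(2/r₂ − 1/a_t)] = 4.216 km/s.
Second burn Δv₂ = |v₂ − v_a| = 2.707 km/s.
Total Δv = Δv₁ + Δv₂ = 6.717 km/s.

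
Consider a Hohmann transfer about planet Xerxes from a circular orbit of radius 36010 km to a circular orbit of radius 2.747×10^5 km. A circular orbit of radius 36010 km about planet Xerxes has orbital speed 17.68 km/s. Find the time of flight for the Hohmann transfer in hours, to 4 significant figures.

t = 15.93 hours

From the circular-orbit relation v² = μ/r at r = 36010 km: μ = v²r = (17.68)² × 36010 = 1.12561×10^7 km³/s².
Semi-major axis of the transfer orbit: a_t = (36010 + 2.747×10^5)/2 = 1.55355×10^5 km.
By Kepler's third law the transfer-orbit period is T = 2π√(a_t³/μ), so t = T/2 = 57340 s.
Converting: 57340 s ÷ 3600 s/hour = 15.93 hours.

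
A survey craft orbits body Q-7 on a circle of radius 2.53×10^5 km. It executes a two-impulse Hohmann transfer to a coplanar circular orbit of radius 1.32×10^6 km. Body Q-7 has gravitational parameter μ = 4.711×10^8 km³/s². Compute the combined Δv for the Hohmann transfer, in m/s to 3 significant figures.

Transfer-ellipse semi-major axis a_t = (r₁ + r₂)/2 = (2.530×10^5 + 1.320×10^6)/2 = 7.865×10^5 km.
Circular speed at r₁: v₁ = √(μ/r₁) = √(4.711×10^8/2.530×10^5) = 43.15 km/s.
Transfer-orbit speed at r₁ (vis-viva equation): v_p = √[μ(2/r₁ − 1/a_t)] = 55.90 km/s.
First burn Δv₁ = |v_p − v₁| = 12.75 km/s.
Circular speed at r₂: v₂ = √(μ/r₂) = 18.892 km/s.
Transfer-orbit speed at r₂: v_a = √[μ(2/r₂ − 1/a_t)] = 10.715 km/s.
Second burn Δv₂ = |v₂ − v_a| = 8.177 km/s.
Total Δv = Δv₁ + Δv₂ = 20.93 km/s.

Δv = 20900 m/s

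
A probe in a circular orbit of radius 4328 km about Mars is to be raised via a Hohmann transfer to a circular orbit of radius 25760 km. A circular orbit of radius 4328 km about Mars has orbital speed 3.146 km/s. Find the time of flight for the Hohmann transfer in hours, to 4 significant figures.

t = 7.780 hours

From the circular-orbit relation v² = μ/r at r = 4328 km: μ = v²r = (3.146)² × 4328 = 42835.6 km³/s².
Transfer-ellipse semi-major axis a_t = (r₁ + r₂)/2 = (4328 + 25760)/2 = 15044 km.
By Kepler's third law the transfer-orbit period is T = 2π√(a_t³/μ), so t = T/2 = 28009 s.
Converting: 28009 s ÷ 3600 s/hour = 7.780 hours.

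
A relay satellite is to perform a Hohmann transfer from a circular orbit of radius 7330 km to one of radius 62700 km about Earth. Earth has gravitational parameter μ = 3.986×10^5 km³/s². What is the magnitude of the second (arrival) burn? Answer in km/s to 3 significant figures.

Δv₂ = 1.37 km/s

Semi-major axis of the transfer orbit: a_t = (7330 + 62700)/2 = 35015 km.
On the circular orbit at r = 62700 km, v_c = √(μ/r) = 2.5214 km/s.
Vis-viva on the transfer ellipse at r = 62700 km gives v_t = √[μ(2/r − 1/a_t)] = 1.1536 km/s.
Δv₂ = |v_t − v_c| = |1.1536 − 2.5214| = 1.368 km/s.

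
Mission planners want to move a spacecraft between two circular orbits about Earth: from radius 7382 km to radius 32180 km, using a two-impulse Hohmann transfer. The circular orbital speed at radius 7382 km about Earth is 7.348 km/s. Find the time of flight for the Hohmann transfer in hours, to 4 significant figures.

t = 3.846 hours

From the circular-orbit relation v² = μ/r at r = 7382 km: μ = v²r = (7.348)² × 7382 = 3.98577×10^5 km³/s².
Semi-major axis of the transfer orbit: a_t = (7382 + 32180)/2 = 19781 km.
Transfer time t = π√(a_t³/μ) = π√((19781)³ / 3.98577×10^5) = 13844 s.
Converting: 13844 s ÷ 3600 s/hour = 3.846 hours.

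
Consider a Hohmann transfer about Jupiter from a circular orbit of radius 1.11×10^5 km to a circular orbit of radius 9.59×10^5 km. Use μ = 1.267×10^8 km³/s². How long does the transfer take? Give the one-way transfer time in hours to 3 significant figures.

t = 30.3 hours

Transfer-ellipse semi-major axis a_t = (r₁ + r₂)/2 = (1.110×10^5 + 9.590×10^5)/2 = 5.350×10^5 km.
By Kepler's third law the transfer-orbit period is T = 2π√(a_t³/μ), so t = T/2 = 1.092×10^5 s.
Converting: 1.092×10^5 s ÷ 3600 s/hour = 30.3 hours.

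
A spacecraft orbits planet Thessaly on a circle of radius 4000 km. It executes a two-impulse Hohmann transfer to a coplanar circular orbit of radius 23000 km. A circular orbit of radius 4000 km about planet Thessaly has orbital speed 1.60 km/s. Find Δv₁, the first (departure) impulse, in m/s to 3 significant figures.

From the circular-orbit relation v² = μ/r at r = 4000 km: μ = v²r = (1.60)² × 4000 = 10240.0 km³/s².
The Hohmann ellipse has a_t = (r₁ + r₂)/2 = 13500 km.
On the circular orbit at r = 4000 km, v_c = √(μ/r) = 1.6000 km/s.
Transfer-orbit speed at the same r (vis-viva, a = a_t): v_t = √[μ(2/r − 1/a_t)] = 2.0884 km/s.
Δv₁ = |v_t − v_c| = |2.0884 − 1.6000| = 0.4884 km/s.

Δv₁ = 488 m/s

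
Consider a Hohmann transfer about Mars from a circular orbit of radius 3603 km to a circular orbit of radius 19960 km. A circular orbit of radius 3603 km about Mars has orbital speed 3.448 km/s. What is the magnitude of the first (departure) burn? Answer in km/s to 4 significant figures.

Δv₁ = 1.040 km/s

From the circular-orbit relation v² = μ/r at r = 3603 km: μ = v²r = (3.448)² × 3603 = 42835.0 km³/s².
Semi-major axis of the transfer orbit: a_t = (3603 + 19960)/2 = 11781.5 km.
Circular speed at r = 3603 km: v_c = √(μ/r) = 3.448 km/s.
Transfer-orbit speed at the same r (vis-viva, a = a_t): v_t = √[μ(2/r − 1/a_t)] = 4.488 km/s.
Δv₁ = |v_t − v_c| = |4.488 − 3.448| = 1.040 km/s.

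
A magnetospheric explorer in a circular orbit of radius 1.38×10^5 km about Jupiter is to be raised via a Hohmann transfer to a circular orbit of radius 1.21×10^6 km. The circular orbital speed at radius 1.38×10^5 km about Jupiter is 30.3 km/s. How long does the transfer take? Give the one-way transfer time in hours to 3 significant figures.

t = 42.9 hours

From the circular-orbit relation v² = μ/r at r = 1.38×10^5 km: μ = v²r = (30.3)² × 1.38×10^5 = 1.26696×10^8 km³/s².
Transfer-ellipse semi-major axis a_t = (r₁ + r₂)/2 = (1.380×10^5 + 1.210×10^6)/2 = 6.740×10^5 km.
Transfer time t = π√(a_t³/μ) = π√((6.740×10^5)³ / 1.26696×10^8) = 1.544×10^5 s.
Converting: 1.544×10^5 s ÷ 3600 s/hour = 42.9 hours.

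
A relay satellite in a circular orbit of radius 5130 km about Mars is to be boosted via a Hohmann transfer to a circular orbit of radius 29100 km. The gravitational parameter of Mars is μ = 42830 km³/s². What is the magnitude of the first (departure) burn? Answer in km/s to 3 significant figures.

The Hohmann ellipse has a_t = (r₁ + r₂)/2 = 17115 km.
On the circular orbit at r = 5130 km, v_c = √(μ/r) = 2.8895 km/s.
Transfer-orbit speed at the same r (vis-viva, a = a_t): v_t = √[μ(2/r − 1/a_t)] = 3.7677 km/s.
Δv₁ = |v_t − v_c| = |3.7677 − 2.8895| = 0.8782 km/s.

Δv₁ = 0.878 km/s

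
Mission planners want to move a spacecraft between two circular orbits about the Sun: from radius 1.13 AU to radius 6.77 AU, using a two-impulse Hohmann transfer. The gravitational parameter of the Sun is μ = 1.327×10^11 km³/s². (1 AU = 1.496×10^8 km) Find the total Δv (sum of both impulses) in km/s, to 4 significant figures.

In km: r₁ = 1.13 × 1.496×10^8 = 1.69048×10^8 km; r₂ = 6.77 × 1.496×10^8 = 1.012792×10^9 km.
The Hohmann ellipse has a_t = (r₁ + r₂)/2 = 5.9092×10^8 km.
Circular speed at r₁: v₁ = √(μ/r₁) = √(1.327×10^11/1.69048×10^8) = 28.018 km/s.
On the transfer ellipse at r₁, v² = μ(2/r − 1/a) gives v_p = √[μ(2/r₁ − 1/a_t)] = 36.680 km/s.
First burn Δv₁ = |v_p − v₁| = 8.662 km/s.
At r₂, v₂ = √(μ/r₂) = 11.4466 km/s.
Transfer-orbit speed at r₂: v_a = √[μ(2/r₂ − 1/a_t)] = 6.12232 km/s.
Second burn Δv₂ = |v₂ − v_a| = 5.324 km/s.
Total Δv = Δv₁ + Δv₂ = 13.99 km/s.

Δv = 13.99 km/s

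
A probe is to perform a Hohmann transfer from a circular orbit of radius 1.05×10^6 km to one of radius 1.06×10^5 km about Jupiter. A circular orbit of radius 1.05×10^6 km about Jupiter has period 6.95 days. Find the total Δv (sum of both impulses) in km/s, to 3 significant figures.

Δv = 18.3 km/s

From Kepler's third law T² = 4π²r³/μ at r = 1.05×10^6 km, T = 6.95 days = 6.95 × 86400 s = 6.0048×10^5 s: μ = 4π²r³/T² = 1.26745×10^8 km³/s².
The Hohmann ellipse has a_t = (r₁ + r₂)/2 = 5.780×10^5 km.
At r₁ the circular-orbit speed is v₁ = √(μ/r₁) = 10.987 km/s.
On the transfer ellipse at r₁, vis-viva gives v_a = √[μ(2/r₁ − 1/a_t)] = 4.7050 km/s.
First burn Δv₁ = |v_a − v₁| = 6.282 km/s.
Circular speed at r₂: v₂ = √(μ/r₂) = 34.58 km/s.
Transfer-orbit speed at r₂: v_p = √[μ(2/r₂ − 1/a_t)] = 46.61 km/s.
Second burn Δv₂ = |v₂ − v_p| = 12.03 km/s.
Δv = Δv₁ + Δv₂ = 6.282 + 12.03 = 18.31 km/s.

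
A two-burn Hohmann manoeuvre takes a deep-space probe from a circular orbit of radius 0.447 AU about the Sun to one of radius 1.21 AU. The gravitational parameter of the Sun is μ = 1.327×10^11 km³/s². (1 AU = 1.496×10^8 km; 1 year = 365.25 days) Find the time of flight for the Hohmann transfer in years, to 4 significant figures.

t = 0.3771 years

In km: r₁ = 0.447 × 1.496×10^8 = 6.68712×10^7 km; r₂ = 1.21 × 1.496×10^8 = 1.81016×10^8 km.
The Hohmann ellipse has a_t = (r₁ + r₂)/2 = 1.239436×10^8 km.
Half the transfer-orbit period gives t = π√(a_t³/μ) = 1.190×10^7 s.
Converting: 1.190×10^7 s ÷ 3.15576×10^7 s/year (365.25 × 86400) = 0.3771 years.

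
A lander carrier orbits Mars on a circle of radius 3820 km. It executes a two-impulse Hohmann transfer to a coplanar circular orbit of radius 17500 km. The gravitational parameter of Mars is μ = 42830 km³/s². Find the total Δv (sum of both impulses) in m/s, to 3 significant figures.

Δv = 1570 m/s

Transfer-ellipse semi-major axis a_t = (r₁ + r₂)/2 = (3820 + 17500)/2 = 10660 km.
Circular speed at r₁: v₁ = √(μ/r₁) = √(42830/3820) = 3.34844 km/s.
Transfer-orbit speed at r₁ (v² = μ(2/r − 1/a)): v_p = √[μ(2/r₁ − 1/a_t)] = 4.29025 km/s.
First burn Δv₁ = |v_p − v₁| = 0.9418 km/s.
Circular speed at r₂: v₂ = √(μ/r₂) = 1.5644 km/s.
Transfer-orbit speed at r₂: v_a = √[μ(2/r₂ − 1/a_t)] = 0.93650 km/s.
Second burn Δv₂ = |v₂ − v_a| = 0.6279 km/s.
Total Δv = Δv₁ + Δv₂ = 1.570 km/s.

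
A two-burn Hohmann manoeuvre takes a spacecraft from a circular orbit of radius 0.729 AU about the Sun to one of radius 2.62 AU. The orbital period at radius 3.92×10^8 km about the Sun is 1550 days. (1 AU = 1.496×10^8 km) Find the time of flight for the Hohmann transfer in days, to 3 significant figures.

t = 396 days

From Kepler's third law T² = 4π²r³/μ at r = 3.92×10^8 km, T = 1550 days = 1550 × 86400 s = 1.3392×10^8 s: μ = 4π²r³/T² = 1.32595×10^11 km³/s².
In km: r₁ = 0.729 × 1.496×10^8 = 1.090584×10^8 km; r₂ = 2.62 × 1.496×10^8 = 3.91952×10^8 km.
Semi-major axis of the transfer orbit: a_t = (1.090584×10^8 + 3.91952×10^8)/2 = 2.505052×10^8 km.
By Kepler's third law the transfer-orbit period is T = 2π√(a_t³/μ), so t = T/2 = 3.421×10^7 s.
Converting: 3.421×10^7 s ÷ 86400 s/day = 396 days.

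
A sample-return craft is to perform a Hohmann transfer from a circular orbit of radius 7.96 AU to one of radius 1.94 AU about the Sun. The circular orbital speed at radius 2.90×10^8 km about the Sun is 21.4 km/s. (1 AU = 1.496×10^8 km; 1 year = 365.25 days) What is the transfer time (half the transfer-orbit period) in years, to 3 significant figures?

t = 5.50 years

From the circular-orbit relation v² = μ/r at r = 2.90×10^8 km: μ = v²r = (21.4)² × 2.90×10^8 = 1.32808×10^11 km³/s².
In km: r₁ = 7.96 × 1.496×10^8 = 1.190816×10^9 km; r₂ = 1.94 × 1.496×10^8 = 2.90224×10^8 km.
The Hohmann ellipse has a_t = (r₁ + r₂)/2 = 7.4052×10^8 km.
Transfer time t = π√(a_t³/μ) = π√((7.4052×10^8)³ / 1.32808×10^11) = 1.737×10^8 s.
Converting: 1.737×10^8 s ÷ 3.15576×10^7 s/year (365.25 × 86400) = 5.50 years.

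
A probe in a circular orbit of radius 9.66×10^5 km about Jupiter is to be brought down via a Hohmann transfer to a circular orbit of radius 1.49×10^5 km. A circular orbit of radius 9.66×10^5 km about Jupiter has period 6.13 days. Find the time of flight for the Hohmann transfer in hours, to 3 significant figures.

From Kepler's third law T² = 4π²r³/μ at r = 9.66×10^5 km, T = 6.13 days = 6.13 × 86400 s = 5.29632×10^5 s: μ = 4π²r³/T² = 1.26865×10^8 km³/s².
Transfer-ellipse semi-major axis a_t = (r₁ + r₂)/2 = (9.660×10^5 + 1.490×10^5)/2 = 5.575×10^5 km.
Transfer time t = π√(a_t³/μ) = π√((5.575×10^5)³ / 1.26865×10^8) = 1.16104×10^5 s.
Converting: 1.16104×10^5 s ÷ 3600 s/hour = 32.3 hours.

t = 32.3 hours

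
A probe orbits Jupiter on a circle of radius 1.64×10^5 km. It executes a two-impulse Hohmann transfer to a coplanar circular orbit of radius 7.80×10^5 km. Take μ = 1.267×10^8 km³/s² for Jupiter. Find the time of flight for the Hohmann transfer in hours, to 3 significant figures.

Semi-major axis of the transfer orbit: a_t = (1.640×10^5 + 7.800×10^5)/2 = 4.720×10^5 km.
Half the transfer-orbit period gives t = π√(a_t³/μ) = 90510 s.
Converting: 90510 s ÷ 3600 s/hour = 25.1 hours.

t = 25.1 hours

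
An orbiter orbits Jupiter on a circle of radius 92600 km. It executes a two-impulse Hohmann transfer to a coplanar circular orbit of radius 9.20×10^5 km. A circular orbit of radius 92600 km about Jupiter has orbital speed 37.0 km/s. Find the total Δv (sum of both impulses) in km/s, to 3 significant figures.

From the circular-orbit relation v² = μ/r at r = 92600 km: μ = v²r = (37.0)² × 92600 = 1.26769×10^8 km³/s².
Transfer-ellipse semi-major axis a_t = (r₁ + r₂)/2 = (92600 + 9.200×10^5)/2 = 5.063×10^5 km.
At r₁ the circular-orbit speed is v₁ = √(μ/r₁) = 37.000 km/s.
On the transfer ellipse at r₁, vis-viva gives v_p = √[μ(2/r₁ − 1/a_t)] = 49.876 km/s.
First burn Δv₁ = |v_p − v₁| = 12.876 km/s.
At r₂, v₂ = √(μ/r₂) = 11.7385 km/s.
Transfer-orbit speed at r₂: v_a = √[μ(2/r₂ − 1/a_t)] = 5.02013 km/s.
Second burn Δv₂ = |v₂ − v_a| = 6.7184 km/s.
Δv = Δv₁ + Δv₂ = 12.876 + 6.7184 = 19.59 km/s.

Δv = 19.6 km/s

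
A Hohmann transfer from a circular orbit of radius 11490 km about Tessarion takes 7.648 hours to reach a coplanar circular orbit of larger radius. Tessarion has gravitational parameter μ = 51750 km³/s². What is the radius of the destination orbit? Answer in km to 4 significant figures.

r₂ = 20190 km

Transfer time t = 7.648 hours = 27532.8 s, and t = π√(a_t³/μ).
So a_t = (μ t²/π²)^(1/3) = (51750 × (27532.8)² / π²)^(1/3) = 15841 km.
Since a_t = (r₁ + r₂)/2, r₂ = 2a_t − r₁ = 2×15841 − 11490 = 20192 km.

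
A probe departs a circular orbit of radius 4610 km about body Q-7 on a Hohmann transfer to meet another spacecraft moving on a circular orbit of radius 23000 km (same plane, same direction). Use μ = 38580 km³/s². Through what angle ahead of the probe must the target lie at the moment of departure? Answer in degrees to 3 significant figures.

φ = 96.3°

The Hohmann ellipse has a_t = (r₁ + r₂)/2 = 13805 km.
The half-period of the transfer ellipse is t = π√(a_t³/μ) = 25943 s.
Target angular speed ω₂ = √(μ/r₂³) = 5.6310×10^-5 rad/s.
Angle swept by the target during transfer: ω₂·t = 1.4609 rad = 83.70°.
The probe traverses 180° on the transfer ellipse, so the target must lead by 180° − 83.70° = 96.3°.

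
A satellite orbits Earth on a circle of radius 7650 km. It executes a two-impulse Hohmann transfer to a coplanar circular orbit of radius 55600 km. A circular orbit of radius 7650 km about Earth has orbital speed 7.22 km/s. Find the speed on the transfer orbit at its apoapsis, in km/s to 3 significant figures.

v = 1.32 km/s

From the circular-orbit relation v² = μ/r at r = 7650 km: μ = v²r = (7.22)² × 7650 = 3.98782×10^5 km³/s².
Transfer-ellipse semi-major axis a_t = (r₁ + r₂)/2 = (7650 + 55600)/2 = 31625 km.
At apoapsis, r = 55600 km.
From the vis-viva equation, v = √[μ(2/r − 1/a_t)] = 1.317 km/s.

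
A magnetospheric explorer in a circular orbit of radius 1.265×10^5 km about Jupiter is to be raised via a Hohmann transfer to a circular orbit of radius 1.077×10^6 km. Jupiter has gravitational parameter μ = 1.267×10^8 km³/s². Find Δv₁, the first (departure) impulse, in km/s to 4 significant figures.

Δv₁ = 10.69 km/s

Transfer-ellipse semi-major axis a_t = (r₁ + r₂)/2 = (1.265×10^5 + 1.077×10^6)/2 = 6.0175×10^5 km.
Circular speed at r = 1.265×10^5 km: v_c = √(μ/r) = 31.65 km/s.
Transfer-orbit speed at the same r (vis-viva, a = a_t): v_t = √[μ(2/r − 1/a_t)] = 42.34 km/s.
Δv₁ = |v_t − v_c| = |42.34 − 31.65| = 10.69 km/s.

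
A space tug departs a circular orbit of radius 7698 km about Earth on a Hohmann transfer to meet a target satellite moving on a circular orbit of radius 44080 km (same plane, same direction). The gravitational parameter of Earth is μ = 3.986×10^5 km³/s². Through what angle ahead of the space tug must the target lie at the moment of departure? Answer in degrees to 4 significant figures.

φ = 98.98°

Transfer-ellipse semi-major axis a_t = (r₁ + r₂)/2 = (7698 + 44080)/2 = 25889 km.
The half-period of the transfer ellipse is t = π√(a_t³/μ) = 20730 s.
The target's mean motion on its circular orbit is ω₂ = √(μ/r₂³) = 6.822×10^-5 rad/s.
Angle swept by the target during transfer: ω₂·t = 1.414 rad = 81.02°.
The space tug traverses 180° on the transfer ellipse, so the target must lead by 180° − 81.02° = 98.98°.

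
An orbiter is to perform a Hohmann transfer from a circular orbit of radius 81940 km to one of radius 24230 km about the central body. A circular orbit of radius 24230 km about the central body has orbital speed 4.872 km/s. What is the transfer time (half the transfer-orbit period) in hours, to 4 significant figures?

From the circular-orbit relation v² = μ/r at r = 24230 km: μ = v²r = (4.872)² × 24230 = 5.75133×10^5 km³/s².
The Hohmann ellipse has a_t = (r₁ + r₂)/2 = 53085 km.
Half the transfer-orbit period gives t = π√(a_t³/μ) = 50667 s.
Converting: 50667 s ÷ 3600 s/hour = 14.07 hours.

t = 14.07 hours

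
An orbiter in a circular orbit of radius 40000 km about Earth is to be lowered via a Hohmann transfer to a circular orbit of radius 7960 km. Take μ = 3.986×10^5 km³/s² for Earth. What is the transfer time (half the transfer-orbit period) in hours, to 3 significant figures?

The Hohmann ellipse has a_t = (r₁ + r₂)/2 = 23980 km.
By Kepler's third law the transfer-orbit period is T = 2π√(a_t³/μ), so t = T/2 = 18480 s.
Converting: 18480 s ÷ 3600 s/hour = 5.13 hours.

t = 5.13 hours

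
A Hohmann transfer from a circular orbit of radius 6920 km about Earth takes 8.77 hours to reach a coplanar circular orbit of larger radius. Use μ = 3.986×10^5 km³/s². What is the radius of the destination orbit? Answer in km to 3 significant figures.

Transfer time t = 8.77 hours = 31572 s, and t = π√(a_t³/μ).
So a_t = (μ t²/π²)^(1/3) = (3.986×10^5 × (31572)² / π²)^(1/3) = 34273 km.
Since a_t = (r₁ + r₂)/2, r₂ = 2a_t − r₁ = 2×34273 − 6920 = 61626 km.

r₂ = 61600 km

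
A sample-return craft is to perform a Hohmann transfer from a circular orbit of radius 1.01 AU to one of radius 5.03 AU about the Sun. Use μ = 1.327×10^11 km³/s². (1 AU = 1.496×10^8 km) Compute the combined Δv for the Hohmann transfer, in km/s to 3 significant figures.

In km: r₁ = 1.01 × 1.496×10^8 = 1.51096×10^8 km; r₂ = 5.03 × 1.496×10^8 = 7.52488×10^8 km.
The Hohmann ellipse has a_t = (r₁ + r₂)/2 = 4.51792×10^8 km.
Circular speed at r₁: v₁ = √(μ/r₁) = √(1.327×10^11/1.51096×10^8) = 29.635 km/s.
Transfer-orbit speed at r₁ (vis-viva): v_p = √[μ(2/r₁ − 1/a_t)] = 38.246 km/s.
First burn Δv₁ = |v_p − v₁| = 8.611 km/s.
At r₂, v₂ = √(μ/r₂) = 13.28 km/s.
Transfer-orbit speed at r₂: v_a = √[μ(2/r₂ − 1/a_t)] = 7.680 km/s.
Second burn Δv₂ = |v₂ − v_a| = 5.600 km/s.
Total Δv = Δv₁ + Δv₂ = 14.21 km/s.

Δv = 14.2 km/s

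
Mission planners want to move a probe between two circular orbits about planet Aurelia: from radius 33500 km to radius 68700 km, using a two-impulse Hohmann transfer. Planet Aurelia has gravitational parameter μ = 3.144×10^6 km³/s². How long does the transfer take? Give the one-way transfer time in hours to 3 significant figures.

t = 5.69 hours

Semi-major axis of the transfer orbit: a_t = (33500 + 68700)/2 = 51100 km.
By Kepler's third law the transfer-orbit period is T = 2π√(a_t³/μ), so t = T/2 = 20470 s.
Converting: 20470 s ÷ 3600 s/hour = 5.69 hours.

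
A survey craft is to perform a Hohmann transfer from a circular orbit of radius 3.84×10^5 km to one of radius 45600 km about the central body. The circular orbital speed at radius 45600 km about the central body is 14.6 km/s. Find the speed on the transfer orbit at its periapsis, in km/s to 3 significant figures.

From the circular-orbit relation v² = μ/r at r = 45600 km: μ = v²r = (14.6)² × 45600 = 9.72010×10^6 km³/s².
Transfer-ellipse semi-major axis a_t = (r₁ + r₂)/2 = (3.840×10^5 + 45600)/2 = 2.148×10^5 km.
The periapsis of the transfer ellipse is at r = 45600 km.
Vis-viva: v = √[μ(2/r − 1/a_t)] = √[9.72010×10^6 × (2/45600 − 1/2.148×10^5)] = 19.52 km/s.

v = 19.5 km/s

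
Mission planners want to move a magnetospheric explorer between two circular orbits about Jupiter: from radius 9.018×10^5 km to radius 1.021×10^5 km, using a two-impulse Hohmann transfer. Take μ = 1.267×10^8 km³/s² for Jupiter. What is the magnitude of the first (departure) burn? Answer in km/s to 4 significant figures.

The Hohmann ellipse has a_t = (r₁ + r₂)/2 = 5.0195×10^5 km.
On the circular orbit at r = 9.018×10^5 km, v_c = √(μ/r) = 11.853 km/s.
Vis-viva on the transfer ellipse at r = 9.018×10^5 km gives v_t = √[μ(2/r − 1/a_t)] = 5.3458 km/s.
Δv₁ = |v_t − v_c| = |5.3458 − 11.853| = 6.507 km/s.

Δv₁ = 6.507 km/s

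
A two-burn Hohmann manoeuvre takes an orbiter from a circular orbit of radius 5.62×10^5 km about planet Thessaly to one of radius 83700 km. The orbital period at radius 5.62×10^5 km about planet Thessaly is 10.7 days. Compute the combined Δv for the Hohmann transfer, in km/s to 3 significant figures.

From Kepler's third law T² = 4π²r³/μ at r = 5.62×10^5 km, T = 10.7 days = 10.7 × 86400 s = 9.2448×10^5 s: μ = 4π²r³/T² = 8.19924×10^6 km³/s².
Semi-major axis of the transfer orbit: a_t = (5.620×10^5 + 83700)/2 = 3.2285×10^5 km.
Circular speed at r₁: v₁ = √(μ/r₁) = √(8.19924×10^6/5.620×10^5) = 3.820 km/s.
On the transfer ellipse at r₁, vis-viva gives v_a = √[μ(2/r₁ − 1/a_t)] = 1.945 km/s.
First burn Δv₁ = |v_a − v₁| = 1.875 km/s.
At r₂, v₂ = √(μ/r₂) = 9.89747 km/s.
Transfer-orbit speed at r₂: v_p = √[μ(2/r₂ − 1/a_t)] = 13.0585 km/s.
Second burn Δv₂ = |v₂ − v_p| = 3.161 km/s.
Total Δv = Δv₁ + Δv₂ = 5.036 km/s.

Δv = 5.04 km/s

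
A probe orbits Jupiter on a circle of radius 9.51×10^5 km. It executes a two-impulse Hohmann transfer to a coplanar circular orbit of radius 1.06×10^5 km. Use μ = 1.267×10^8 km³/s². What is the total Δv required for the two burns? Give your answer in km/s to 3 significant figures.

Δv = 18.2 km/s

The Hohmann ellipse has a_t = (r₁ + r₂)/2 = 5.285×10^5 km.
Circular speed at r₁: v₁ = √(μ/r₁) = √(1.267×10^8/9.510×10^5) = 11.5425 km/s.
Transfer-orbit speed at r₁ (vis-viva equation): v_a = √[μ(2/r₁ − 1/a_t)] = 5.16926 km/s.
First burn Δv₁ = |v_a − v₁| = 6.3732 km/s.
At r₂, v₂ = √(μ/r₂) = 34.573 km/s.
Transfer-orbit speed at r₂: v_p = √[μ(2/r₂ − 1/a_t)] = 46.377 km/s.
Second burn Δv₂ = |v₂ − v_p| = 11.804 km/s.
Δv = Δv₁ + Δv₂ = 6.3732 + 11.804 = 18.18 km/s.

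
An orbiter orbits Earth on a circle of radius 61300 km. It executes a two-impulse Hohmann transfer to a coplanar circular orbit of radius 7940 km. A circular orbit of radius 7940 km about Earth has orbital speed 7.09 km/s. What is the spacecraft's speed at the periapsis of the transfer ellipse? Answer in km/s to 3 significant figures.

v = 9.43 km/s

From the circular-orbit relation v² = μ/r at r = 7940 km: μ = v²r = (7.09)² × 7940 = 3.99129×10^5 km³/s².
Transfer-ellipse semi-major axis a_t = (r₁ + r₂)/2 = (61300 + 7940)/2 = 34620 km.
The periapsis of the transfer ellipse is at r = 7940 km.
Vis-viva: v = √[μ(2/r − 1/a_t)] = √[3.99129×10^5 × (2/7940 − 1/34620)] = 9.434 km/s.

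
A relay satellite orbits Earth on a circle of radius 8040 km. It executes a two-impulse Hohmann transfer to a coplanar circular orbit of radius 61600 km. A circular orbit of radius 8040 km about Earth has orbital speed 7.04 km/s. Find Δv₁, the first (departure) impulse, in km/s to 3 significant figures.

From the circular-orbit relation v² = μ/r at r = 8040 km: μ = v²r = (7.04)² × 8040 = 3.98475×10^5 km³/s².
Semi-major axis of the transfer orbit: a_t = (8040 + 61600)/2 = 34820 km.
Circular speed at r = 8040 km: v_c = √(μ/r) = 7.040 km/s.
Vis-viva on the transfer ellipse at r = 8040 km gives v_t = √[μ(2/r − 1/a_t)] = 9.364 km/s.
Δv₁ = |v_t − v_c| = |9.364 − 7.040| = 2.324 km/s.

Δv₁ = 2.32 km/s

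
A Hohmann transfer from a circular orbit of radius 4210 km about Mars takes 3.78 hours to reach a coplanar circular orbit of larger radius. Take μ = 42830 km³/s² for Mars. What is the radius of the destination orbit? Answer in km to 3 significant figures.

r₂ = 14400 km

Transfer time t = 3.78 hours = 13608 s, and t = π√(a_t³/μ).
So a_t = (μ t²/π²)^(1/3) = (42830 × (13608)² / π²)^(1/3) = 9297.1 km.
Since a_t = (r₁ + r₂)/2, r₂ = 2a_t − r₁ = 2×9297.1 − 4210 = 14384.2 km.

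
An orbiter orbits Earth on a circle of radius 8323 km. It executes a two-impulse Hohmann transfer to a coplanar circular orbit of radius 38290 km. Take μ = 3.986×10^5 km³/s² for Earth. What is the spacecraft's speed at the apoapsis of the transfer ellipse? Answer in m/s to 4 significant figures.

v = 1928 m/s

Semi-major axis of the transfer orbit: a_t = (8323 + 38290)/2 = 23306.5 km.
The apoapsis of the transfer ellipse is at r = 38290 km.
From the vis-viva equation, v = √[μ(2/r − 1/a_t)] = 1.928 km/s.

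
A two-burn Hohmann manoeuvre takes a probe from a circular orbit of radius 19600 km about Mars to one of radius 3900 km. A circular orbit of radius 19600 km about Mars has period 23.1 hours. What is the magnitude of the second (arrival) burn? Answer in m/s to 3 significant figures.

Δv₂ = 968 m/s

From Kepler's third law T² = 4π²r³/μ at r = 19600 km, T = 23.1 hours = 23.1 × 3600 s = 83160 s: μ = 4π²r³/T² = 42983.2 km³/s².
Transfer-ellipse semi-major axis a_t = (r₁ + r₂)/2 = (19600 + 3900)/2 = 11750 km.
Circular speed at r = 3900 km: v_c = √(μ/r) = 3.3198 km/s.
Vis-viva on the transfer ellipse at r = 3900 km gives v_t = √[μ(2/r − 1/a_t)] = 4.2877 km/s.
Δv₂ = |v_t − v_c| = |4.2877 − 3.3198| = 0.9679 km/s.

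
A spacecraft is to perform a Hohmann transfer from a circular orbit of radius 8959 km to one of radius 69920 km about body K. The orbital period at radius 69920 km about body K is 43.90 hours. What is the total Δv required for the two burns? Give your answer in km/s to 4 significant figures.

From Kepler's third law T² = 4π²r³/μ at r = 69920 km, T = 43.90 hours = 43.90 × 3600 s = 1.5804×10^5 s: μ = 4π²r³/T² = 5.40294×10^5 km³/s².
Transfer-ellipse semi-major axis a_t = (r₁ + r₂)/2 = (8959 + 69920)/2 = 39439.5 km.
Circular speed at r₁: v₁ = √(μ/r₁) = √(5.40294×10^5/8959) = 7.766 km/s.
On the transfer ellipse at r₁, v² = μ(2/r − 1/a) gives v_p = √[μ(2/r₁ − 1/a_t)] = 10.34 km/s.
First burn Δv₁ = |v_p − v₁| = 2.574 km/s.
Circular speed at r₂: v₂ = √(μ/r₂) = 2.780 km/s.
Transfer-orbit speed at r₂: v_a = √[μ(2/r₂ − 1/a_t)] = 1.325 km/s.
Second burn Δv₂ = |v₂ − v_a| = 1.455 km/s.
Δv = Δv₁ + Δv₂ = 2.574 + 1.455 = 4.029 km/s.

Δv = 4.029 km/s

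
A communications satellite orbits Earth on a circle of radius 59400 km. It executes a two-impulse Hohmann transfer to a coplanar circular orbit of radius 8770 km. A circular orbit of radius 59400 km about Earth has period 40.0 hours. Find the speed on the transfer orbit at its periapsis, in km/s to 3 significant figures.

v = 8.90 km/s

From Kepler's third law T² = 4π²r³/μ at r = 59400 km, T = 40.0 hours = 40.0 × 3600 s = 1.440×10^5 s: μ = 4π²r³/T² = 3.99019×10^5 km³/s².
Transfer-ellipse semi-major axis a_t = (r₁ + r₂)/2 = (59400 + 8770)/2 = 34085 km.
At periapsis, r = 8770 km.
From the vis-viva equation, v = √[μ(2/r − 1/a_t)] = 8.904 km/s.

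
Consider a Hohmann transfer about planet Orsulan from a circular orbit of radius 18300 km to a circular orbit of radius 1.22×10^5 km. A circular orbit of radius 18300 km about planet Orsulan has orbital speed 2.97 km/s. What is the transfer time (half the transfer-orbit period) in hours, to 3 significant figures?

From the circular-orbit relation v² = μ/r at r = 18300 km: μ = v²r = (2.97)² × 18300 = 1.61422×10^5 km³/s².
Semi-major axis of the transfer orbit: a_t = (18300 + 1.220×10^5)/2 = 70150 km.
By Kepler's third law the transfer-orbit period is T = 2π√(a_t³/μ), so t = T/2 = 1.453×10^5 s.
Converting: 1.453×10^5 s ÷ 3600 s/hour = 40.4 hours.

t = 40.4 hours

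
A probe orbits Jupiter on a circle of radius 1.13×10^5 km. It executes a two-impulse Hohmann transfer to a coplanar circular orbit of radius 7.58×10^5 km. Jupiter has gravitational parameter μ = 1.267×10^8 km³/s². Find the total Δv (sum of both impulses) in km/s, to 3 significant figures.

Transfer-ellipse semi-major axis a_t = (r₁ + r₂)/2 = (1.130×10^5 + 7.580×10^5)/2 = 4.355×10^5 km.
Circular speed at r₁: v₁ = √(μ/r₁) = √(1.267×10^8/1.130×10^5) = 33.485 km/s.
Transfer-orbit speed at r₁ (vis-viva equation): v_p = √[μ(2/r₁ − 1/a_t)] = 44.176 km/s.
First burn Δv₁ = |v_p − v₁| = 10.69 km/s.
At r₂, v₂ = √(μ/r₂) = 12.929 km/s.
Transfer-orbit speed at r₂: v_a = √[μ(2/r₂ − 1/a_t)] = 6.5857 km/s.
Second burn Δv₂ = |v₂ − v_a| = 6.343 km/s.
Δv = Δv₁ + Δv₂ = 10.69 + 6.343 = 17.03 km/s.

Δv = 17.0 km/s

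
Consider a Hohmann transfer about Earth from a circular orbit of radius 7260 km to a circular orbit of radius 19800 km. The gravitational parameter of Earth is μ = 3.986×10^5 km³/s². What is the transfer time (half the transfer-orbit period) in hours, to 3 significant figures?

Semi-major axis of the transfer orbit: a_t = (7260 + 19800)/2 = 13530 km.
Half the transfer-orbit period gives t = π√(a_t³/μ) = 7831 s.
Converting: 7831 s ÷ 3600 s/hour = 2.18 hours.

t = 2.18 hours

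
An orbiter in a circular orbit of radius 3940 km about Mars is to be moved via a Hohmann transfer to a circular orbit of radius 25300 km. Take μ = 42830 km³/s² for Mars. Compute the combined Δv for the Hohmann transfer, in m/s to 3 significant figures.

Transfer-ellipse semi-major axis a_t = (r₁ + r₂)/2 = (3940 + 25300)/2 = 14620 km.
Circular speed at r₁: v₁ = √(μ/r₁) = √(42830/3940) = 3.297 km/s.
On the transfer ellipse at r₁, v² = μ(2/r − 1/a) gives v_p = √[μ(2/r₁ − 1/a_t)] = 4.337 km/s.
First burn Δv₁ = |v_p − v₁| = 1.040 km/s.
Circular speed at r₂: v₂ = √(μ/r₂) = 1.3011 km/s.
Transfer-orbit speed at r₂: v_a = √[μ(2/r₂ − 1/a_t)] = 0.67544 km/s.
Second burn Δv₂ = |v₂ − v_a| = 0.6257 km/s.
Δv = Δv₁ + Δv₂ = 1.040 + 0.6257 = 1.666 km/s.

Δv = 1670 m/s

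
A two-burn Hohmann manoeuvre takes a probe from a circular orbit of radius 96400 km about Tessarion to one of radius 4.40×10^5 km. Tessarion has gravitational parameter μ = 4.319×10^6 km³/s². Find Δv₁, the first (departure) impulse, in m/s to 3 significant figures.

The Hohmann ellipse has a_t = (r₁ + r₂)/2 = 2.682×10^5 km.
Circular speed at r = 96400 km: v_c = √(μ/r) = 6.693 km/s.
Vis-viva on the transfer ellipse at r = 96400 km gives v_t = √[μ(2/r − 1/a_t)] = 8.573 km/s.
Δv₁ = |v_t − v_c| = |8.573 − 6.693| = 1.880 km/s.

Δv₁ = 1880 m/s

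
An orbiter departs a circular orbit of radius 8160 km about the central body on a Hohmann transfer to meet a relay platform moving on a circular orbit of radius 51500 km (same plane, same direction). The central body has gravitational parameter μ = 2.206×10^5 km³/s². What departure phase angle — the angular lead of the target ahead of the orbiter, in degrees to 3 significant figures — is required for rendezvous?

φ = 101°

The Hohmann ellipse has a_t = (r₁ + r₂)/2 = 29830 km.
Transfer time t = π√(a_t³/μ) = 34460 s.
Target angular speed ω₂ = √(μ/r₂³) = 4.019×10^-5 rad/s.
Angle swept by the target during transfer: ω₂·t = 1.385 rad = 79.35°.
Arrival is 180° from departure on the ellipse, so φ = 180° − 79.35° = 101°.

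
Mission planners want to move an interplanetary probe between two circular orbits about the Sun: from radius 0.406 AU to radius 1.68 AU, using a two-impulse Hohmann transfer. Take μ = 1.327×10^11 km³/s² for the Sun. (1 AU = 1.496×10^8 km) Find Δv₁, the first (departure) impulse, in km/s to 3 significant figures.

Δv₁ = 12.6 km/s

In km: r₁ = 0.406 × 1.496×10^8 = 6.07376×10^7 km; r₂ = 1.68 × 1.496×10^8 = 2.51328×10^8 km.
Transfer-ellipse semi-major axis a_t = (r₁ + r₂)/2 = (6.07376×10^7 + 2.51328×10^8)/2 = 1.560328×10^8 km.
Circular speed at r = 6.07376×10^7 km: v_c = √(μ/r) = 46.74 km/s.
Transfer-orbit speed at the same r (vis-viva, a = a_t): v_t = √[μ(2/r − 1/a_t)] = 59.32 km/s.
Δv₁ = |v_t − v_c| = |59.32 − 46.74| = 12.58 km/s.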